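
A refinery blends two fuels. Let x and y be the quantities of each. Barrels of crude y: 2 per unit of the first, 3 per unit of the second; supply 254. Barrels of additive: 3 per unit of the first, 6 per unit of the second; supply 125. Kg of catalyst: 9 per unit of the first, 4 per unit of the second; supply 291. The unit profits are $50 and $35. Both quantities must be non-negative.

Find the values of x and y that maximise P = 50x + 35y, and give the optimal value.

Vertices and P = 50x + 35y:
  (0, 0) → P = 0
  (0, 125/6) → P = 4375/6
  (97/3, 0) → P = 4850/3
  (89/3, 6) → P = 5080/3

The optimum lies where 3x + 6y = 125 and 9x + 4y = 291.
Solving simultaneously gives x = 89/3, y = 6.

x = 89/3, y = 6, maximum P = 5080/3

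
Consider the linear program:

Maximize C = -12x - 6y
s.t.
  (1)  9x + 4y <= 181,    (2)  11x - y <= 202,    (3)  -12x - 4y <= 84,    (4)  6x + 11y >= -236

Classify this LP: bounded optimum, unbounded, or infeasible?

bounded optimum

Corner points and C = -12x - 6y:
  (989/53, 173/53) → C = -12906/53
  (-265/3, 244) → C = -404
  (1986/127, -3808/127) → C = -984/127
  (5/27, -194/9) → C = 1144/9
The feasible region has finitely many vertices and no improving ray; the maximum is 1144/9 at (5/27, -194/9).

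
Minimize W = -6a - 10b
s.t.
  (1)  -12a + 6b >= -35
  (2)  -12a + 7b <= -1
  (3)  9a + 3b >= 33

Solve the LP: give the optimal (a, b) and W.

Corner points and W = -6a - 10b:
  (239/12, 34) → W = -919/2
  (101/30, 9/10) → W = -146/5
  (26/11, 43/11) → W = -586/11

The optimum lies where -12a + 6b = -35 and -12a + 7b = -1.
Solving simultaneously gives a = 239/12, b = 34.

a = 239/12, b = 34, minimum W = -919/2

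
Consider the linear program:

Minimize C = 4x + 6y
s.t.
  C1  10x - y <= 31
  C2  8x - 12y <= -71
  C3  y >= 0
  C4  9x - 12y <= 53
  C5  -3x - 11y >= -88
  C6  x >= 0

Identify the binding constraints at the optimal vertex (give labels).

Vertices and C = 4x + 6y:
  (275/124, 917/124) → C = 3301/62
  (0, 71/12) → C = 71/2
  (0, 8) → C = 48

The minimum is at (0, 71/12). Substituting into each constraint, equality holds for C2 and C6; the remaining constraints have slack.

C2 and C6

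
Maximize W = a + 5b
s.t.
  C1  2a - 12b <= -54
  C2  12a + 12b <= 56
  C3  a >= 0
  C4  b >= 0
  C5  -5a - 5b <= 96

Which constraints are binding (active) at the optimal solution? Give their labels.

Vertices and W = a + 5b:
  (1/7, 95/21) → W = 478/21
  (0, 9/2) → W = 45/2
  (0, 14/3) → W = 70/3

The maximum is at (0, 14/3). Substituting into each constraint, equality holds for C2 and C3; the remaining constraints have slack.

C2 and C3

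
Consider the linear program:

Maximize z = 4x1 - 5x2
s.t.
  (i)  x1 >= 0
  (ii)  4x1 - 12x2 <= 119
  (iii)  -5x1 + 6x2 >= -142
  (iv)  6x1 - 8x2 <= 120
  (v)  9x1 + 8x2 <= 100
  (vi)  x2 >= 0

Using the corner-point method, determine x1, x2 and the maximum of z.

At the optimal vertex, 9x1 + 8x2 = 100 and x2 = 0.
Solving simultaneously gives x1 = 100/9, x2 = 0.

x1 = 100/9, x2 = 0, maximum z = 400/9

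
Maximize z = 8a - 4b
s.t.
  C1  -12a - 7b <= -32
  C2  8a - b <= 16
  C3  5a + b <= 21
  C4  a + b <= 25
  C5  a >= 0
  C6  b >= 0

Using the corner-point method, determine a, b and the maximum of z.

Corner points and z = 8a - 4b:
  (36/17, 16/17) → z = 224/17
  (0, 32/7) → z = -128/7
  (37/13, 88/13) → z = -56/13
  (0, 21) → z = -84

At the optimal vertex, -12a - 7b = -32 and 8a - b = 16.
Solving simultaneously gives a = 36/17, b = 16/17.

a = 36/17, b = 16/17, maximum z = 224/17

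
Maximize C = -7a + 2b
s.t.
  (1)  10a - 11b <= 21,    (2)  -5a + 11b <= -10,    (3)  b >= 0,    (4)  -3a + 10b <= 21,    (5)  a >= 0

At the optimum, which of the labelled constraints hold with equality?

(2) and (3)

Vertices and C = -7a + 2b:
  (11/5, 1/11) → C = -837/55
  (21/10, 0) → C = -147/10
  (2, 0) → C = -14

The maximum is at (2, 0). Substituting into each constraint, equality holds for (2) and (3); the remaining constraints have slack.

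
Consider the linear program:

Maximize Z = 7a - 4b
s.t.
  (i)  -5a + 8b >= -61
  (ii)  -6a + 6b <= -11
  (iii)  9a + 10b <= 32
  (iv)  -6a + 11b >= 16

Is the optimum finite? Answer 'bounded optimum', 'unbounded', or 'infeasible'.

infeasible

The boundaries -5a + 8b = -61 and -6a + 6b = -11 meet at (-139/9, -311/18), but that point violates -6a + 11b ≥ 16. Every candidate vertex is excluded by some other constraint, so the feasible region is empty.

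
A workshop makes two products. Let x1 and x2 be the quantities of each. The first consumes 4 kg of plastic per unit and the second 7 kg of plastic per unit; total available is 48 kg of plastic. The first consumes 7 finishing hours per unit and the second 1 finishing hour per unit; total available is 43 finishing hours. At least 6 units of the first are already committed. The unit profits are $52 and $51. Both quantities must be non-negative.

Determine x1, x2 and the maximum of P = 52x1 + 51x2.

Feasible corners and P = 52x1 + 51x2:
  (43/7, 0) → P = 2236/7
  (6, 0) → P = 312
  (6, 1) → P = 363

The optimum lies where 7x1 + x2 = 43 and x1 = 6.
Solving simultaneously gives x1 = 6, x2 = 1.

x1 = 6, x2 = 1, maximum P = 363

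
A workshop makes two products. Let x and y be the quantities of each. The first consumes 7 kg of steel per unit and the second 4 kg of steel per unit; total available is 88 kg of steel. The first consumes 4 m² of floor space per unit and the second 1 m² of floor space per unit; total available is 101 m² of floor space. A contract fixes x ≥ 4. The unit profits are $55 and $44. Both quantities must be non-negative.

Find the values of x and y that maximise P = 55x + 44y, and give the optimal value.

Feasible corners and P = 55x + 44y:
  (88/7, 0) → P = 4840/7
  (4, 0) → P = 220
  (4, 15) → P = 880

x = 4, y = 15, maximum P = 880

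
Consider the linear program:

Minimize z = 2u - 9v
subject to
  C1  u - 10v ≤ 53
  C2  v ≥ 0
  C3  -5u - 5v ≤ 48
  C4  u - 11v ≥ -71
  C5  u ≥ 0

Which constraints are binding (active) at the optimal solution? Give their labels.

C4 and C5

Corner points and z = 2u - 9v:
  (53, 0) → z = 106
  (1293, 124) → z = 1470
  (0, 0) → z = 0
  (0, 71/11) → z = -639/11

The minimum is at (0, 71/11). Substituting into each constraint, equality holds for C4 and C5; the remaining constraints have slack.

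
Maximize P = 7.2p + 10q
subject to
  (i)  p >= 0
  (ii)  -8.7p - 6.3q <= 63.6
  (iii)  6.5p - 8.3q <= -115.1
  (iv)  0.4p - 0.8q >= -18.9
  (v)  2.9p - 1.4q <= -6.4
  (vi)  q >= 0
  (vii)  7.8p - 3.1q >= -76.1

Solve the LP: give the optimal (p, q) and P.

p = 12.125, q = 29.6875, maximum P = 384.175

Corner points and P = 7.2p + 10q:
  (0, 1151/83) → P = 11510/83
  (0, 189/8) → P = 945/4
  (10802/1497, 29219/1497) → P = 1849822/7485
  (97/8, 475/16) → P = 15367/40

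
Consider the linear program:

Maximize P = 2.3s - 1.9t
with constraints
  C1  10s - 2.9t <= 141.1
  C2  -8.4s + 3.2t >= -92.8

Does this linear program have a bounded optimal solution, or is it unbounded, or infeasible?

unbounded

From the feasible point (4560/191, 6431/191), moving in the direction (-3.2, -8.4) keeps every constraint satisfied while P increases without bound.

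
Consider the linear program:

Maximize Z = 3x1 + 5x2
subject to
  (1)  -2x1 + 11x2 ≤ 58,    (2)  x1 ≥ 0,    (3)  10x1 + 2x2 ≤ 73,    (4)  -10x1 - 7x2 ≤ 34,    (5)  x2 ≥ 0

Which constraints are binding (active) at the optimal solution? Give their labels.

Extreme points and Z = 3x1 + 5x2:
  (0, 58/11) → Z = 290/11
  (229/38, 121/19) → Z = 1897/38
  (0, 0) → Z = 0
  (73/10, 0) → Z = 219/10

The maximum is at (229/38, 121/19). Substituting into each constraint, equality holds for (1) and (3); the remaining constraints have slack.

(1) and (3)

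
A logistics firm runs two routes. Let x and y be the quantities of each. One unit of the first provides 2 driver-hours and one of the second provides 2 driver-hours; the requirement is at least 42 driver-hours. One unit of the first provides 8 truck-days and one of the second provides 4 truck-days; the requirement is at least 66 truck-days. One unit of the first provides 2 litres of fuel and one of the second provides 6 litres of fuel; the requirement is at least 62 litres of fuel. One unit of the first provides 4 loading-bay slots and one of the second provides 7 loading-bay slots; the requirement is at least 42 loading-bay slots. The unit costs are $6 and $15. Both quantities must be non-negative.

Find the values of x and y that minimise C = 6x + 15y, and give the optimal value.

x = 16, y = 5, minimum C = 171

Vertices and C = 6x + 15y:
  (0, 21) → C = 315
  (31, 0) → C = 186
  (16, 5) → C = 171
The feasible region is unbounded (it extends along (0, 1), (1, 0)), but C strictly increases along every unbounded feasible direction, so there is no improving ray and the minimum is attained at a vertex.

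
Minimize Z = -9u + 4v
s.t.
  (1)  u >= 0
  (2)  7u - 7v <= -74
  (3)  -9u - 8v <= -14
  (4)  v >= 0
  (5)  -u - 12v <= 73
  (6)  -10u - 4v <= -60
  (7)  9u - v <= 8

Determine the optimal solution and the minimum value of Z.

u = 65/28, v = 361/28, minimum Z = 859/28

Feasible corners and Z = -9u + 4v:
  (0, 15) → Z = 60
  (62/49, 580/49) → Z = 1762/49
  (65/28, 361/28) → Z = 859/28
The feasible region is unbounded (it extends along (0, 1), (1, 9)), but Z strictly increases along every unbounded feasible direction, so there is no improving ray and the minimum is attained at a vertex.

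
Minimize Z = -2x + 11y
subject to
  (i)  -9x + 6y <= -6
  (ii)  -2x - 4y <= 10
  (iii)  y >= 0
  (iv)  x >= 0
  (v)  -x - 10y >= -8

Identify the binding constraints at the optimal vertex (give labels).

(iii) and (v)

Feasible corners and Z = -2x + 11y:
  (2/3, 0) → Z = -4/3
  (9/8, 11/16) → Z = 85/16
  (8, 0) → Z = -16

The minimum is at (8, 0). Substituting into each constraint, equality holds for (iii) and (v); the remaining constraints have slack.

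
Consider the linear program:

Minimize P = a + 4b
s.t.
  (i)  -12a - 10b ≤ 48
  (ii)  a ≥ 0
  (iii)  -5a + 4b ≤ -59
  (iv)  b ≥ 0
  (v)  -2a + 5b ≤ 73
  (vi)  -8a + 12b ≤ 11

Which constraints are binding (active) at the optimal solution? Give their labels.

(iii) and (iv)

Extreme points and P = a + 4b:
  (59/5, 0) → P = 59/5
  (188/7, 527/28) → P = 715/7
  (821/16, 281/8) → P = 3069/16
The feasible region is unbounded (it extends along (1, 0), (5, 2)), but P strictly increases along every unbounded feasible direction, so there is no improving ray and the minimum is attained at a vertex.

The minimum is at (59/5, 0). Substituting into each constraint, equality holds for (iii) and (iv); the remaining constraints have slack.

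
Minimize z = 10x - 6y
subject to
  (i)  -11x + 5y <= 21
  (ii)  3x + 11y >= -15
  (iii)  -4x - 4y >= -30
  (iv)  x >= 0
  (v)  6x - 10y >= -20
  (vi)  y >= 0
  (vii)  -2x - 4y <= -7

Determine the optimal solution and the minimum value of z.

Vertices and z = 10x - 6y:
  (55/16, 65/16) → z = 10
  (15/2, 0) → z = 75
  (0, 2) → z = -12
  (0, 7/4) → z = -21/2
  (7/2, 0) → z = 35

The binding constraints are x = 0 and 6x - 10y = -20.
Solving simultaneously gives x = 0, y = 2.

x = 0, y = 2, minimum z = -12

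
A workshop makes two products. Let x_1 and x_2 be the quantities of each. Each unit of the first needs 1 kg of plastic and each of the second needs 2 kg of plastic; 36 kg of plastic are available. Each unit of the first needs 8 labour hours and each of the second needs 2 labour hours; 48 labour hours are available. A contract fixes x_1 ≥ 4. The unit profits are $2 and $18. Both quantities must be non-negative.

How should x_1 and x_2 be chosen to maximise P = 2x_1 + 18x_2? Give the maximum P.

x_1 = 4, x_2 = 8, maximum P = 152

Extreme points and P = 2x_1 + 18x_2:
  (6, 0) → P = 12
  (4, 0) → P = 8
  (4, 8) → P = 152

The optimum lies where 8x_1 + 2x_2 = 48 and x_1 = 4.
Solving simultaneously gives x_1 = 4, x_2 = 8.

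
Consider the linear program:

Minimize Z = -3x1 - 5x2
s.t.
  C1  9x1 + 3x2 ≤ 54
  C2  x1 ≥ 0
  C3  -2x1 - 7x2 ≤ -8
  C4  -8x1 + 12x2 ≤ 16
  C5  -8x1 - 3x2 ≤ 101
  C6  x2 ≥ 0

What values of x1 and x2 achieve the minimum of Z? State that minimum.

Vertices and Z = -3x1 - 5x2:
  (50/11, 48/11) → Z = -390/11
  (6, 0) → Z = -18
  (0, 8/7) → Z = -40/7
  (0, 4/3) → Z = -20/3
  (4, 0) → Z = -12

The optimum lies where 9x1 + 3x2 = 54 and -8x1 + 12x2 = 16.
Solving simultaneously gives x1 = 50/11, x2 = 48/11.

x1 = 50/11, x2 = 48/11, minimum Z = -390/11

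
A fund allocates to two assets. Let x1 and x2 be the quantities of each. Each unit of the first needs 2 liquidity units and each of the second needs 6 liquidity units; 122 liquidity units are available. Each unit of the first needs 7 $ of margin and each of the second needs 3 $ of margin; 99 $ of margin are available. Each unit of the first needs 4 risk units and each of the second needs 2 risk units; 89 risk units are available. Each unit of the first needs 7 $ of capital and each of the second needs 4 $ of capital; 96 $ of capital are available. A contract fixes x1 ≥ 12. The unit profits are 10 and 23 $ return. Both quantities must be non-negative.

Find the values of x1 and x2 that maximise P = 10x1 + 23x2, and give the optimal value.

x1 = 12, x2 = 3, maximum P = 189

Extreme points and P = 10x1 + 23x2:
  (96/7, 0) → P = 960/7
  (12, 0) → P = 120
  (12, 3) → P = 189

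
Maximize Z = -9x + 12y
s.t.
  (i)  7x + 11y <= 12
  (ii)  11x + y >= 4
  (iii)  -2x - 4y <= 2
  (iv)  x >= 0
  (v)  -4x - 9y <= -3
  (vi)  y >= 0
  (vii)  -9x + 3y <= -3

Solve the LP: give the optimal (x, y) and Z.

x = 23/40, y = 29/40, maximum Z = 141/40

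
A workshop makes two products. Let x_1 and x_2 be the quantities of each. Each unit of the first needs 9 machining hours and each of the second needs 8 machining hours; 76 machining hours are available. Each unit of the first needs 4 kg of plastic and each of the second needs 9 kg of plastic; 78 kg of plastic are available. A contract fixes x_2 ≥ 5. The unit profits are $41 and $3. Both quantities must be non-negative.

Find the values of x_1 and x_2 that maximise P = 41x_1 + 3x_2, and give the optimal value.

Extreme points and P = 41x_1 + 3x_2:
  (0, 26/3) → P = 26
  (0, 5) → P = 15
  (60/49, 398/49) → P = 522/7
  (4, 5) → P = 179

x_1 = 4, x_2 = 5, maximum P = 179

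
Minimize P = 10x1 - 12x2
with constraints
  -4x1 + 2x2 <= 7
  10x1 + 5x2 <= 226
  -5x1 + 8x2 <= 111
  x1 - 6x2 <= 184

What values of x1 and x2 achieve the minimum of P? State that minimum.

x1 = 83/11, x2 = 409/22, minimum P = -1624/11

Vertices and P = 10x1 - 12x2:
  (83/11, 409/22) → P = -1624/11
  (-205/11, -743/22) → P = 2408/11
  (179/15, 64/3) → P = -410/3
  (2276/65, -1614/65) → P = 42128/65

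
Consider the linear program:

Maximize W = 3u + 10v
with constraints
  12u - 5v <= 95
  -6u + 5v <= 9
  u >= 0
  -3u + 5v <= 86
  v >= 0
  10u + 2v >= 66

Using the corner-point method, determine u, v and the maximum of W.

Extreme points and W = 3u + 10v:
  (52/3, 113/5) → W = 278
  (95/12, 0) → W = 95/4
  (156/31, 243/31) → W = 2898/31
  (33/5, 0) → W = 99/5

u = 52/3, v = 113/5, maximum W = 278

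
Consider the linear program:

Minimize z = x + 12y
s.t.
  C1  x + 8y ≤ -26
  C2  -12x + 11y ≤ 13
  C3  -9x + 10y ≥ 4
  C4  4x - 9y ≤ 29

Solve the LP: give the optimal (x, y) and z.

x = -86/21, y = -23/7, minimum z = -914/21

The binding constraints are -12x + 11y = 13 and -9x + 10y = 4.
Solving simultaneously gives x = -86/21, y = -23/7.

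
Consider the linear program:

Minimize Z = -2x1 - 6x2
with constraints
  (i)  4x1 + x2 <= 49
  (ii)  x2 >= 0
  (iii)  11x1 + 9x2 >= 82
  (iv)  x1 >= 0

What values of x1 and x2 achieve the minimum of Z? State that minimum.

Corner points and Z = -2x1 - 6x2:
  (49/4, 0) → Z = -49/2
  (0, 49) → Z = -294
  (82/11, 0) → Z = -164/11
  (0, 82/9) → Z = -164/3

x1 = 0, x2 = 49, minimum Z = -294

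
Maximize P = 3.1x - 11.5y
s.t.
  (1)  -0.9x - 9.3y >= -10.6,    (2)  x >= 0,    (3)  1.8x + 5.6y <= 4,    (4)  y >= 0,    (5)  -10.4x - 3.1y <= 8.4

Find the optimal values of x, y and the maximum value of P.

Corner points and P = 3.1x - 11.5y:
  (0, 5/7) → P = -115/14
  (0, 0) → P = 0
  (20/9, 0) → P = 62/9

x = 20/9, y = 0, maximum P = 62/9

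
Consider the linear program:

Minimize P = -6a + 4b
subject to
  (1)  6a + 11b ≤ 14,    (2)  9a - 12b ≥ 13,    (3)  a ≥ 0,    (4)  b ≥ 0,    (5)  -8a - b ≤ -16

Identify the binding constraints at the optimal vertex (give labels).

(1) and (4)

Corner points and P = -6a + 4b:
  (7/3, 0) → P = -14
  (81/41, 8/41) → P = -454/41
  (2, 0) → P = -12

The minimum is at (7/3, 0). Substituting into each constraint, equality holds for (1) and (4); the remaining constraints have slack.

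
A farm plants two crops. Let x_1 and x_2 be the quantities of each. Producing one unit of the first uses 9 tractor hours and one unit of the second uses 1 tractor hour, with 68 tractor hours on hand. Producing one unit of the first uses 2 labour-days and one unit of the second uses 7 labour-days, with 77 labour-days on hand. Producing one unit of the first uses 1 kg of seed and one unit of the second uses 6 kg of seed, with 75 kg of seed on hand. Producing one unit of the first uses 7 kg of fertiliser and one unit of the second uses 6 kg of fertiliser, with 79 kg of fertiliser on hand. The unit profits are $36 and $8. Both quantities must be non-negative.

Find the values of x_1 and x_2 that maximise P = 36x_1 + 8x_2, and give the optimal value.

Vertices and P = 36x_1 + 8x_2:
  (0, 0) → P = 0
  (0, 11) → P = 88
  (68/9, 0) → P = 272
  (7, 5) → P = 292
  (91/37, 381/37) → P = 6324/37

The optimum lies where 9x_1 + x_2 = 68 and 7x_1 + 6x_2 = 79.
Solving simultaneously gives x_1 = 7, x_2 = 5.

x_1 = 7, x_2 = 5, maximum P = 292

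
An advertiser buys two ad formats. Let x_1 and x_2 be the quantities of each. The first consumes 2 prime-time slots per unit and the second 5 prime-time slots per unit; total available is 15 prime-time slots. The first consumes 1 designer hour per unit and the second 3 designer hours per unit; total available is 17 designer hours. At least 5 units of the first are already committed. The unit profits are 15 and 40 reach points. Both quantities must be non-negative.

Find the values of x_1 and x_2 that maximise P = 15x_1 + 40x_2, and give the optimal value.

x_1 = 5, x_2 = 1, maximum P = 115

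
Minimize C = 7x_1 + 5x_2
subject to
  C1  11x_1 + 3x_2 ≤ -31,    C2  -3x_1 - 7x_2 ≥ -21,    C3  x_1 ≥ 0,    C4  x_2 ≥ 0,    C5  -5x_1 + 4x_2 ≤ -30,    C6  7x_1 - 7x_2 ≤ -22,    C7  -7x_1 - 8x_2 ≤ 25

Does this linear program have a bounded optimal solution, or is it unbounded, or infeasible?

The boundaries 7x_1 - 7x_2 = -22 and -7x_1 - 8x_2 = 25 meet at (-117/35, -1/5), but that point violates x_1 ≥ 0. Every candidate vertex is excluded by some other constraint, so the feasible region is empty.

infeasible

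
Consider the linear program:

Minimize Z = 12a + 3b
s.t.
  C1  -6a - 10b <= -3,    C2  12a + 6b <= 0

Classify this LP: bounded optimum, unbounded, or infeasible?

unbounded

From the feasible point (-3/14, 3/7), moving in the direction (-10, 6) keeps every constraint satisfied while Z decreases without bound.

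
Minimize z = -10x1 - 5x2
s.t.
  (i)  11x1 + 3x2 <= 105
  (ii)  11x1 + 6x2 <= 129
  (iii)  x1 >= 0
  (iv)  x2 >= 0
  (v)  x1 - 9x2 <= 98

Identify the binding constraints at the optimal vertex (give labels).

Feasible corners and z = -10x1 - 5x2:
  (81/11, 8) → z = -1250/11
  (105/11, 0) → z = -1050/11
  (0, 43/2) → z = -215/2
  (0, 0) → z = 0

The minimum is at (81/11, 8). Substituting into each constraint, equality holds for (i) and (ii); the remaining constraints have slack.

(i) and (ii)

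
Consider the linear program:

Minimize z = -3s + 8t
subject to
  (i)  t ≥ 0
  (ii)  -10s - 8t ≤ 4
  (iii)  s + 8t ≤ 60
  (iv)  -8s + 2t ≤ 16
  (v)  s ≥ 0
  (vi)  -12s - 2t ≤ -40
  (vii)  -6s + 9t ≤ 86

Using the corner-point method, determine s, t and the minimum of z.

s = 60, t = 0, minimum z = -180

Vertices and z = -3s + 8t:
  (60, 0) → z = -180
  (10/3, 0) → z = -10
  (100/47, 340/47) → z = 2420/47

At the optimal vertex, t = 0 and s + 8t = 60.
Solving simultaneously gives s = 60, t = 0.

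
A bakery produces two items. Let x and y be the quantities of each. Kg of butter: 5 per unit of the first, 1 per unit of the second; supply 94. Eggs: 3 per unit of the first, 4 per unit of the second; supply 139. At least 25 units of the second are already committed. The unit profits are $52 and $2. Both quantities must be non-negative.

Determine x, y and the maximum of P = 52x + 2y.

Vertices and P = 52x + 2y:
  (0, 139/4) → P = 139/2
  (0, 25) → P = 50
  (13, 25) → P = 726

x = 13, y = 25, maximum P = 726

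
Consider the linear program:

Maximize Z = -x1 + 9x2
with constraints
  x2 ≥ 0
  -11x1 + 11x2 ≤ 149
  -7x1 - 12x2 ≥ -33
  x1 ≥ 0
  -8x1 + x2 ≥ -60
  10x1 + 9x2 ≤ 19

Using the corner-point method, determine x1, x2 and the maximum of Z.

x1 = 0, x2 = 19/9, maximum Z = 19

Feasible corners and Z = -x1 + 9x2:
  (0, 0) → Z = 0
  (19/10, 0) → Z = -19/10
  (0, 19/9) → Z = 19

The binding constraints are x1 = 0 and 10x1 + 9x2 = 19.
Solving simultaneously gives x1 = 0, x2 = 19/9.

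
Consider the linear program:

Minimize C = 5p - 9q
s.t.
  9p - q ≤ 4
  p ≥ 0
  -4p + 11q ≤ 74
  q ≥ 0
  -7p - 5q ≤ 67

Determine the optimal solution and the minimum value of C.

Feasible corners and C = 5p - 9q:
  (118/95, 682/95) → C = -292/5
  (4/9, 0) → C = 20/9
  (0, 74/11) → C = -666/11
  (0, 0) → C = 0

The binding constraints are p = 0 and -4p + 11q = 74.
Solving simultaneously gives p = 0, q = 74/11.

p = 0, q = 74/11, minimum C = -666/11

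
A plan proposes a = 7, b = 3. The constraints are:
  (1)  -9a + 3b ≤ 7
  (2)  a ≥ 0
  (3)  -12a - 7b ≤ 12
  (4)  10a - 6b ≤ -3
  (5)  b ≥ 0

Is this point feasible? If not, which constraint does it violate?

not feasible — violates (4)

Constraint (4): 10a - 6b = 52, which is not ≤ -3. All other constraints are satisfied.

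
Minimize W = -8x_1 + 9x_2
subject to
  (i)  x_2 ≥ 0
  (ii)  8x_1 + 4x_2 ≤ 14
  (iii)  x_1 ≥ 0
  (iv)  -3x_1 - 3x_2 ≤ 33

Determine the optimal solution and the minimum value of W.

Extreme points and W = -8x_1 + 9x_2:
  (7/4, 0) → W = -14
  (0, 0) → W = 0
  (0, 7/2) → W = 63/2

At the optimal vertex, x_2 = 0 and 8x_1 + 4x_2 = 14.
Solving simultaneously gives x_1 = 7/4, x_2 = 0.

x_1 = 7/4, x_2 = 0, minimum W = -14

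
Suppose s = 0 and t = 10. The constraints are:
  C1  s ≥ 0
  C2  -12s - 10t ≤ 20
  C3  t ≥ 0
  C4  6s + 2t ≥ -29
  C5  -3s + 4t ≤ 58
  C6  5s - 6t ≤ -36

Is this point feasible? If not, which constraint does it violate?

C1: 0 ≥ 0 ✓
C2: -100 ≤ 20 ✓
C3: 10 ≥ 0 ✓
C4: 20 ≥ -29 ✓
C5: 40 ≤ 58 ✓
C6: -60 ≤ -36 ✓

feasible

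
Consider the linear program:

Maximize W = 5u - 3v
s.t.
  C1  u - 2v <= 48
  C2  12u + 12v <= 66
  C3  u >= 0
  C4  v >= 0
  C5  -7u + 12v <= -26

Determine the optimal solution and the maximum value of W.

Feasible corners and W = 5u - 3v:
  (11/2, 0) → W = 55/2
  (92/19, 25/38) → W = 845/38
  (26/7, 0) → W = 130/7

The binding constraints are 12u + 12v = 66 and v = 0.
Solving simultaneously gives u = 11/2, v = 0.

u = 11/2, v = 0, maximum W = 55/2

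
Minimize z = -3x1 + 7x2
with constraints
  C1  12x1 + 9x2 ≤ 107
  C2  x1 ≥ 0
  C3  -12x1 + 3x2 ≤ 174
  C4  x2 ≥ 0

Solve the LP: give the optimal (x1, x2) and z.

Vertices and z = -3x1 + 7x2:
  (0, 107/9) → z = 749/9
  (107/12, 0) → z = -107/4
  (0, 0) → z = 0

x1 = 107/12, x2 = 0, minimum z = -107/4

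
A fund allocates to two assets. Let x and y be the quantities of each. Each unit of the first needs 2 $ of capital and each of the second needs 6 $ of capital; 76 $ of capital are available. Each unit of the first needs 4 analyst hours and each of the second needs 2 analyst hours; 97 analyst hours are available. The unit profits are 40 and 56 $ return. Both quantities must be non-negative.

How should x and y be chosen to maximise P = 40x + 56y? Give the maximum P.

x = 43/2, y = 11/2, maximum P = 1168

Extreme points and P = 40x + 56y:
  (0, 0) → P = 0
  (0, 38/3) → P = 2128/3
  (97/4, 0) → P = 970
  (43/2, 11/2) → P = 1168

The optimum lies where 2x + 6y = 76 and 4x + 2y = 97.
Solving simultaneously gives x = 43/2, y = 11/2.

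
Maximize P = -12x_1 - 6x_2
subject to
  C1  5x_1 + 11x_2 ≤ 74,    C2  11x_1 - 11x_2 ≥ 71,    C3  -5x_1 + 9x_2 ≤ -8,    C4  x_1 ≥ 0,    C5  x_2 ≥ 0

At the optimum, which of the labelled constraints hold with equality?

C2 and C5

Feasible corners and P = -12x_1 - 6x_2:
  (145/16, 459/176) → P = -10947/88
  (74/5, 0) → P = -888/5
  (71/11, 0) → P = -852/11

The maximum is at (71/11, 0). Substituting into each constraint, equality holds for C2 and C5; the remaining constraints have slack.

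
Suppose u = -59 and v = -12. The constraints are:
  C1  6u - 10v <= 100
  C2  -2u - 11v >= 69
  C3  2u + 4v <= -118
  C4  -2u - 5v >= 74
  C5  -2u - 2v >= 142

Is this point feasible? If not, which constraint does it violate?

C1: -234 ≤ 100 ✓
C2: 250 ≥ 69 ✓
C3: -166 ≤ -118 ✓
C4: 178 ≥ 74 ✓
C5: 142 ≥ 142 ✓

feasible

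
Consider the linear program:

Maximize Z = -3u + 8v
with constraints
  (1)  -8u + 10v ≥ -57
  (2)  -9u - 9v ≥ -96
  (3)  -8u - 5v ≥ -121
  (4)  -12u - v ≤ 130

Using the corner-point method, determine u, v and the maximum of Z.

Feasible corners and Z = -3u + 8v:
  (491/54, 85/54) → Z = -793/54
  (-1243/128, -431/32) → Z = -10063/128
  (-422/33, 258/11) → Z = 226

The optimum lies where -9u - 9v = -96 and -12u - v = 130.
Solving simultaneously gives u = -422/33, v = 258/11.

u = -422/33, v = 258/11, maximum Z = 226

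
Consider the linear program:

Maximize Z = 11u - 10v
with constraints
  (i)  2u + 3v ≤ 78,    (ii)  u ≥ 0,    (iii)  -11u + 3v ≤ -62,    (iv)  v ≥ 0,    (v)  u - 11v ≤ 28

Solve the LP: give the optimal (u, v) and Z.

u = 942/25, v = 22/25, maximum Z = 10142/25

Extreme points and Z = 11u - 10v:
  (140/13, 734/39) → Z = -2720/39
  (942/25, 22/25) → Z = 10142/25
  (62/11, 0) → Z = 62
  (28, 0) → Z = 308

At the optimal vertex, 2u + 3v = 78 and u - 11v = 28.
Solving simultaneously gives u = 942/25, v = 22/25.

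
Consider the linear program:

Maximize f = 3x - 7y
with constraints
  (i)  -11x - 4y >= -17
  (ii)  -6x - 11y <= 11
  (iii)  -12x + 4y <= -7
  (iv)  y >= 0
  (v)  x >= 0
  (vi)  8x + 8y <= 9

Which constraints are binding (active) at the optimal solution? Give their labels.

(iv) and (vi)

Feasible corners and f = 3x - 7y:
  (7/12, 0) → f = 7/4
  (23/32, 13/32) → f = -11/16
  (9/8, 0) → f = 27/8

The maximum is at (9/8, 0). Substituting into each constraint, equality holds for (iv) and (vi); the remaining constraints have slack.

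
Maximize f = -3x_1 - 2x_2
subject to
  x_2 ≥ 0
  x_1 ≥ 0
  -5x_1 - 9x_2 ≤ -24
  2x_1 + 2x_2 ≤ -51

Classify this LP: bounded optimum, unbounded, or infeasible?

infeasible

The boundaries x_2 = 0 and -5x_1 - 9x_2 = -24 meet at (24/5, 0), but that point violates 2x_1 + 2x_2 ≤ -51. Every candidate vertex is excluded by some other constraint, so the feasible region is empty.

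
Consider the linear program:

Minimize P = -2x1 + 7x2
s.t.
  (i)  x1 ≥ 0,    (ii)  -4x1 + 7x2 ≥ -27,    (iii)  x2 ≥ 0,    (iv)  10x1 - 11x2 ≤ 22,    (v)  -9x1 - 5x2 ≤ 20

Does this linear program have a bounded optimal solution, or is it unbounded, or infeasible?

Extreme points and P = -2x1 + 7x2:
  (0, 0) → P = 0
  (11/5, 0) → P = -22/5
The feasible region has finitely many vertices and no improving ray; the minimum is -22/5 at (11/5, 0).

bounded optimum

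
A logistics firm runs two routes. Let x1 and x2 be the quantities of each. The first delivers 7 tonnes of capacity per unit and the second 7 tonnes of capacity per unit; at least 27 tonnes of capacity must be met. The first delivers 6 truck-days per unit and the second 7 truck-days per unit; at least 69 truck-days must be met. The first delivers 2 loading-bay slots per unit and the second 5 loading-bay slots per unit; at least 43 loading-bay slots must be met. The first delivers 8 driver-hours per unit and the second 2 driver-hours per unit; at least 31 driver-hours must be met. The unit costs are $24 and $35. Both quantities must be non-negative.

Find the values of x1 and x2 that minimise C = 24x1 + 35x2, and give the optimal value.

Extreme points and C = 24x1 + 35x2:
  (0, 31/2) → C = 1085/2
  (43/2, 0) → C = 516
  (11/4, 15/2) → C = 657/2
  (79/44, 183/22) → C = 7353/22
The feasible region is unbounded (it extends along (0, 1), (1, 0)), but C strictly increases along every unbounded feasible direction, so there is no improving ray and the minimum is attained at a vertex.

x1 = 11/4, x2 = 15/2, minimum C = 657/2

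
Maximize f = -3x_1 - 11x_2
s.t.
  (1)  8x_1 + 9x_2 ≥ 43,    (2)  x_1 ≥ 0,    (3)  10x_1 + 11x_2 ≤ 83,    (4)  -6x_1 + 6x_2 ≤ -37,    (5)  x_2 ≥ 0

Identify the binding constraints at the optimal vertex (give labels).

Vertices and f = -3x_1 - 11x_2:
  (905/126, 64/63) → f = -589/18
  (83/10, 0) → f = -249/10
  (37/6, 0) → f = -37/2

The maximum is at (37/6, 0). Substituting into each constraint, equality holds for (4) and (5); the remaining constraints have slack.

(4) and (5)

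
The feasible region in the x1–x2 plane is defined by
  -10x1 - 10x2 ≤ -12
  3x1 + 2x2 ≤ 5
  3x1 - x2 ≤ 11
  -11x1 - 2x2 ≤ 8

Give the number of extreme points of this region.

Of the 6 pairwise boundary intersections, those satisfying every inequality are:
  (13/5, -7/5)
  (-52/45, 106/45)
  (-13/8, 79/16)

3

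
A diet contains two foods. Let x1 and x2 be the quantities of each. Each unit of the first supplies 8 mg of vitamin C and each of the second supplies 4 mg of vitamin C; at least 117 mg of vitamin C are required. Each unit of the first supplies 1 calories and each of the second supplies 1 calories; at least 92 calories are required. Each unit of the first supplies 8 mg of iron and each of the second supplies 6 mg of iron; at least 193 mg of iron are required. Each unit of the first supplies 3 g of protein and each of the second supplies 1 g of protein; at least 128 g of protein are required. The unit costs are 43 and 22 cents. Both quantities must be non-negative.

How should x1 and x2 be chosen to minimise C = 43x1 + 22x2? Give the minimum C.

Feasible corners and C = 43x1 + 22x2:
  (0, 128) → C = 2816
  (92, 0) → C = 3956
  (18, 74) → C = 2402
The feasible region is unbounded (it extends along (0, 1), (1, 0)), but C strictly increases along every unbounded feasible direction, so there is no improving ray and the minimum is attained at a vertex.

The optimum lies where x1 + x2 = 92 and 3x1 + x2 = 128.
Solving simultaneously gives x1 = 18, x2 = 74.

x1 = 18, x2 = 74, minimum C = 2402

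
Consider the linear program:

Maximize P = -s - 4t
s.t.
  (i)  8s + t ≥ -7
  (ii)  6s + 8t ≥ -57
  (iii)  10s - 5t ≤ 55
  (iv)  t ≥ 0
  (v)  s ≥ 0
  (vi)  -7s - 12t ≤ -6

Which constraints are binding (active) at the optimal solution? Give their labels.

Vertices and P = -s - 4t:
  (11/2, 0) → P = -11/2
  (6/7, 0) → P = -6/7
  (0, 1/2) → P = -2
The feasible region is unbounded (it extends along (0, 1), (1, 2)), but P strictly decreases along every unbounded feasible direction, so there is no improving ray and the maximum is attained at a vertex.

The maximum is at (6/7, 0). Substituting into each constraint, equality holds for (iv) and (vi); the remaining constraints have slack.

(iv) and (vi)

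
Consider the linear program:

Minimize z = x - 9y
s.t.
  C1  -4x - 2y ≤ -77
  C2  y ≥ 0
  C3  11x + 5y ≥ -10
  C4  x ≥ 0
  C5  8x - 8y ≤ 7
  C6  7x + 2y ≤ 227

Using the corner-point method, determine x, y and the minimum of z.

x = 0, y = 227/2, minimum z = -2043/2

Vertices and z = x - 9y:
  (0, 77/2) → z = -693/2
  (105/8, 49/4) → z = -777/8
  (0, 227/2) → z = -2043/2
  (305/12, 589/24) → z = -4691/24

At the optimal vertex, x = 0 and 7x + 2y = 227.
Solving simultaneously gives x = 0, y = 227/2.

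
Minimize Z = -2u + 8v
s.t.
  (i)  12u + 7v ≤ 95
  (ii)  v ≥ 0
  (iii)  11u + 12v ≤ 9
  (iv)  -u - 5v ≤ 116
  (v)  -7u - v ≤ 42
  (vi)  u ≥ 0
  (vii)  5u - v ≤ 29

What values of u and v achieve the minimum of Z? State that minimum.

Vertices and Z = -2u + 8v:
  (9/11, 0) → Z = -18/11
  (0, 0) → Z = 0
  (0, 3/4) → Z = 6

At the optimal vertex, v = 0 and 11u + 12v = 9.
Solving simultaneously gives u = 9/11, v = 0.

u = 9/11, v = 0, minimum Z = -18/11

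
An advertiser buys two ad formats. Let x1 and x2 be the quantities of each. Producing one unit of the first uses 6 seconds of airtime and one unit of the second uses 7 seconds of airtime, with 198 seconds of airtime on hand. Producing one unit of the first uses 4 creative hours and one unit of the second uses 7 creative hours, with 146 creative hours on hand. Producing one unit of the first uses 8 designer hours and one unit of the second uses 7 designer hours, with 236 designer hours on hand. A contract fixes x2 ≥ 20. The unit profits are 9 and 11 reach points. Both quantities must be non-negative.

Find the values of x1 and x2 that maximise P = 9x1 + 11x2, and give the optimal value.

Extreme points and P = 9x1 + 11x2:
  (0, 146/7) → P = 1606/7
  (0, 20) → P = 220
  (3/2, 20) → P = 467/2

At the optimal vertex, 4x1 + 7x2 = 146 and x2 = 20.
Solving simultaneously gives x1 = 3/2, x2 = 20.

x1 = 3/2, x2 = 20, maximum P = 467/2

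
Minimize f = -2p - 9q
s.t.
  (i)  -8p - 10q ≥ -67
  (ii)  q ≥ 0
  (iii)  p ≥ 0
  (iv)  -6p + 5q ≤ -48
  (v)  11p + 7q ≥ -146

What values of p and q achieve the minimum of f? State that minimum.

p = 163/20, q = 9/50, minimum f = -448/25

Feasible corners and f = -2p - 9q:
  (67/8, 0) → f = -67/4
  (163/20, 9/50) → f = -448/25
  (8, 0) → f = -16

The optimum lies where -8p - 10q = -67 and -6p + 5q = -48.
Solving simultaneously gives p = 163/20, q = 9/50.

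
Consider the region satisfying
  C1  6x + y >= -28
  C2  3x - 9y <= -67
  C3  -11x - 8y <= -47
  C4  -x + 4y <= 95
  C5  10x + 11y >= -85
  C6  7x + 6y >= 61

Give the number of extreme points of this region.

Of the 15 pairwise boundary intersections, those satisfying every inequality are:
  (-207/25, 542/25)
  (-229/29, 562/29)
  (587/3, 218/3)
  (49/27, 652/81)

4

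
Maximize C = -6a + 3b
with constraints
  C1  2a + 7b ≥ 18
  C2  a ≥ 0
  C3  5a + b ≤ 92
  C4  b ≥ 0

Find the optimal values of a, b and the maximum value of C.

a = 0, b = 92, maximum C = 276

Extreme points and C = -6a + 3b:
  (0, 18/7) → C = 54/7
  (9, 0) → C = -54
  (0, 92) → C = 276
  (92/5, 0) → C = -552/5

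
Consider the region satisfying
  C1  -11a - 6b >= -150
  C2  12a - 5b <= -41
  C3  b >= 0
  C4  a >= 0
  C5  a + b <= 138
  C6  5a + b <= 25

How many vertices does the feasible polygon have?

The feasible vertices (each the meet of two boundaries and inside every other half-plane) are:
  (0, 25)
  (0, 41/5)
  (84/37, 505/37)

3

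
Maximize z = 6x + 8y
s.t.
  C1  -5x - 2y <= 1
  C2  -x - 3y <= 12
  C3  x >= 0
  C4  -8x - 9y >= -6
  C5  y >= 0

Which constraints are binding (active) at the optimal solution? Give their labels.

C3 and C4

Corner points and z = 6x + 8y:
  (0, 2/3) → z = 16/3
  (0, 0) → z = 0
  (3/4, 0) → z = 9/2

The maximum is at (0, 2/3). Substituting into each constraint, equality holds for C3 and C4; the remaining constraints have slack.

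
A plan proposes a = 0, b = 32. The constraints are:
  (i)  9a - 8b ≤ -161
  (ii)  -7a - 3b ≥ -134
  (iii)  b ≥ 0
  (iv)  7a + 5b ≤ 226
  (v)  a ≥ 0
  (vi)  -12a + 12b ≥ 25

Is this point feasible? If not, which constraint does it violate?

(i): -256 ≤ -161 ✓
(ii): -96 ≥ -134 ✓
(iii): 32 ≥ 0 ✓
(iv): 160 ≤ 226 ✓
(v): 0 ≥ 0 ✓
(vi): 384 ≥ 25 ✓

feasible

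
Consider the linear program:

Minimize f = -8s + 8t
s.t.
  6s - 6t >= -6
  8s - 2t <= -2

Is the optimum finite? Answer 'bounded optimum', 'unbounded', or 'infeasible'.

From the feasible point (0, 1), moving in the direction (-2, -8) keeps every constraint satisfied while f decreases without bound.

unbounded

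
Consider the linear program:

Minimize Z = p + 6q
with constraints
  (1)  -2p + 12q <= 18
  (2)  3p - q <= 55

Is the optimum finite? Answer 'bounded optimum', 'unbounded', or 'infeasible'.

unbounded

From the feasible point (339/17, 82/17), moving in the direction (-12, -2) keeps every constraint satisfied while Z decreases without bound.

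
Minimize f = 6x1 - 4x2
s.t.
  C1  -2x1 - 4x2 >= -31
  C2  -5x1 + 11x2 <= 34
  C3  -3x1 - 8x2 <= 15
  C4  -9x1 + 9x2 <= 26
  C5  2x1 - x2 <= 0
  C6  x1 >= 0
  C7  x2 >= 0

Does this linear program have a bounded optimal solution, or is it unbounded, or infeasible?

bounded optimum

Feasible corners and f = 6x1 - 4x2:
  (10/27, 88/27) → f = -292/27
  (2, 4) → f = -4
  (0, 26/9) → f = -104/9
  (0, 0) → f = 0
The feasible region has finitely many vertices and no improving ray; the minimum is -104/9 at (0, 26/9).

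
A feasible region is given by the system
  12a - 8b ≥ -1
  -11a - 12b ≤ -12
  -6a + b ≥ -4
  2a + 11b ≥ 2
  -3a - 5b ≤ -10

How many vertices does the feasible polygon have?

Pairwise boundary intersections that survive every other constraint:
  (11/12, 3/2)
  (25/28, 41/28)
  (10/11, 16/11)

3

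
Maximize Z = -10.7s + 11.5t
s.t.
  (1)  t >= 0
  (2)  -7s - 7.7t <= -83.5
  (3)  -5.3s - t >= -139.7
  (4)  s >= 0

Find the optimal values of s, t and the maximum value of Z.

s = 0, t = 139.7, maximum Z = 1606.55

Corner points and Z = -10.7s + 11.5t:
  (167/14, 0) → Z = -17869/140
  (1397/53, 0) → Z = -149479/530
  (0, 835/77) → Z = 19205/154
  (0, 1397/10) → Z = 32131/20

The binding constraints are -5.3s - t = -139.7 and s = 0.
Solving simultaneously gives s = 0, t = 1397/10.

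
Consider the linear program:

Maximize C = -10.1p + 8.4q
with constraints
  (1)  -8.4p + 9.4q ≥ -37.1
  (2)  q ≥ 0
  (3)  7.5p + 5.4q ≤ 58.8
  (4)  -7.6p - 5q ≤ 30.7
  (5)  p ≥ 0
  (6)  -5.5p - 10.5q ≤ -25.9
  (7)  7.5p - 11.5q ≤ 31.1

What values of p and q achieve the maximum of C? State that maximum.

p = 0, q = 98/9, maximum C = 1372/15

Corner points and C = -10.1p + 8.4q:
  (12551/1931, 7189/3862) → C = -965713/19310
  (4477/870, 189/290) → C = -404549/8700
  (0, 98/9) → C = 1372/15
  (0, 37/15) → C = 518/25
  (1561/355, 58/355) → C = -152789/3550

The optimum lies where 7.5p + 5.4q = 58.8 and p = 0.
Solving simultaneously gives p = 0, q = 98/9.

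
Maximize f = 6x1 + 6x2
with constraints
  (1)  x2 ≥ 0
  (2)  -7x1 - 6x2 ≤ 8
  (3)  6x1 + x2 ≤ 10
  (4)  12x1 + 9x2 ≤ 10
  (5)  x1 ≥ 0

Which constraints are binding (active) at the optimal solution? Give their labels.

Extreme points and f = 6x1 + 6x2:
  (5/6, 0) → f = 5
  (0, 0) → f = 0
  (0, 10/9) → f = 20/3

The maximum is at (0, 10/9). Substituting into each constraint, equality holds for (4) and (5); the remaining constraints have slack.

(4) and (5)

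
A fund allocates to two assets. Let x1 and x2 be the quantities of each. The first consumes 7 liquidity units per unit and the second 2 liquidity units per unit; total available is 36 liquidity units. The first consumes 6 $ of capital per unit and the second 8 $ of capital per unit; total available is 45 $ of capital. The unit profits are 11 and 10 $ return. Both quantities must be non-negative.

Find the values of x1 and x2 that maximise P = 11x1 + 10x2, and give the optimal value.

Feasible corners and P = 11x1 + 10x2:
  (0, 0) → P = 0
  (0, 45/8) → P = 225/4
  (36/7, 0) → P = 396/7
  (9/2, 9/4) → P = 72

x1 = 9/2, x2 = 9/4, maximum P = 72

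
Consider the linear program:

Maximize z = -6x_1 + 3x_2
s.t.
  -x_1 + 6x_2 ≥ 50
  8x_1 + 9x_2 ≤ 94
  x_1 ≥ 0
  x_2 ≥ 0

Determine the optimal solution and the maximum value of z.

Feasible corners and z = -6x_1 + 3x_2:
  (2, 26/3) → z = 14
  (0, 25/3) → z = 25
  (0, 94/9) → z = 94/3

x_1 = 0, x_2 = 94/9, maximum z = 94/3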